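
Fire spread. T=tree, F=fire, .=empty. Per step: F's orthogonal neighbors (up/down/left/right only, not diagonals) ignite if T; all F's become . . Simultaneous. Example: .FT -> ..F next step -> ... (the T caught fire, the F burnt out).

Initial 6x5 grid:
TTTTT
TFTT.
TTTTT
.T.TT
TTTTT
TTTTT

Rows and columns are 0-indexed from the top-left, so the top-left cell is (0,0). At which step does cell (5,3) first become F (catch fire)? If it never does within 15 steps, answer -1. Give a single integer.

Step 1: cell (5,3)='T' (+4 fires, +1 burnt)
Step 2: cell (5,3)='T' (+6 fires, +4 burnt)
Step 3: cell (5,3)='T' (+3 fires, +6 burnt)
Step 4: cell (5,3)='T' (+6 fires, +3 burnt)
Step 5: cell (5,3)='T' (+4 fires, +6 burnt)
Step 6: cell (5,3)='F' (+2 fires, +4 burnt)
  -> target ignites at step 6
Step 7: cell (5,3)='.' (+1 fires, +2 burnt)
Step 8: cell (5,3)='.' (+0 fires, +1 burnt)
  fire out at step 8

6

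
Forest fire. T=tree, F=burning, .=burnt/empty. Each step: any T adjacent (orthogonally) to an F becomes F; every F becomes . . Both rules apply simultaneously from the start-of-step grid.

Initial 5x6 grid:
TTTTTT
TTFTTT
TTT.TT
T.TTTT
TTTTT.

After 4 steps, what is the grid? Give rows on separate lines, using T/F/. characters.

Step 1: 4 trees catch fire, 1 burn out
  TTFTTT
  TF.FTT
  TTF.TT
  T.TTTT
  TTTTT.
Step 2: 6 trees catch fire, 4 burn out
  TF.FTT
  F...FT
  TF..TT
  T.FTTT
  TTTTT.
Step 3: 7 trees catch fire, 6 burn out
  F...FT
  .....F
  F...FT
  T..FTT
  TTFTT.
Step 4: 6 trees catch fire, 7 burn out
  .....F
  ......
  .....F
  F...FT
  TF.FT.

.....F
......
.....F
F...FT
TF.FT.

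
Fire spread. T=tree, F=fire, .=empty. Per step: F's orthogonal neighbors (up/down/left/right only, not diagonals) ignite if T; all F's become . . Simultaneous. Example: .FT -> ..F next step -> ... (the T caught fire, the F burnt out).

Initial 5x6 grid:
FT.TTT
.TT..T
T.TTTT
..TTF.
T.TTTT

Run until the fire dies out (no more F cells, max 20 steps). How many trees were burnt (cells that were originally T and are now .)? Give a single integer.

Step 1: +4 fires, +2 burnt (F count now 4)
Step 2: +6 fires, +4 burnt (F count now 6)
Step 3: +4 fires, +6 burnt (F count now 4)
Step 4: +1 fires, +4 burnt (F count now 1)
Step 5: +1 fires, +1 burnt (F count now 1)
Step 6: +1 fires, +1 burnt (F count now 1)
Step 7: +0 fires, +1 burnt (F count now 0)
Fire out after step 7
Initially T: 19, now '.': 28
Total burnt (originally-T cells now '.'): 17

Answer: 17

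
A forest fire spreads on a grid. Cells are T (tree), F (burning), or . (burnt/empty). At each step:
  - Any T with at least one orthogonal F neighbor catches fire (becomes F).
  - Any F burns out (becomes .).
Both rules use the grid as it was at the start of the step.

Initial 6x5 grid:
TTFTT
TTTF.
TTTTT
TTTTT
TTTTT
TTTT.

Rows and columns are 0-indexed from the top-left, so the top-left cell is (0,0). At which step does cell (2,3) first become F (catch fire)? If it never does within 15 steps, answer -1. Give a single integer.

Step 1: cell (2,3)='F' (+4 fires, +2 burnt)
  -> target ignites at step 1
Step 2: cell (2,3)='.' (+6 fires, +4 burnt)
Step 3: cell (2,3)='.' (+5 fires, +6 burnt)
Step 4: cell (2,3)='.' (+5 fires, +5 burnt)
Step 5: cell (2,3)='.' (+3 fires, +5 burnt)
Step 6: cell (2,3)='.' (+2 fires, +3 burnt)
Step 7: cell (2,3)='.' (+1 fires, +2 burnt)
Step 8: cell (2,3)='.' (+0 fires, +1 burnt)
  fire out at step 8

1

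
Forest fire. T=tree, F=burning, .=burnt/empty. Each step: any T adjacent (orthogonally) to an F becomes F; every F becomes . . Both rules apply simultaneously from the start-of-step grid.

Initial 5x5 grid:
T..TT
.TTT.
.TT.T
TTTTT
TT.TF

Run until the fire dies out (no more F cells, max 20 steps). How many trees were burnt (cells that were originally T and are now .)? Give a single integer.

Step 1: +2 fires, +1 burnt (F count now 2)
Step 2: +2 fires, +2 burnt (F count now 2)
Step 3: +1 fires, +2 burnt (F count now 1)
Step 4: +2 fires, +1 burnt (F count now 2)
Step 5: +4 fires, +2 burnt (F count now 4)
Step 6: +3 fires, +4 burnt (F count now 3)
Step 7: +1 fires, +3 burnt (F count now 1)
Step 8: +1 fires, +1 burnt (F count now 1)
Step 9: +0 fires, +1 burnt (F count now 0)
Fire out after step 9
Initially T: 17, now '.': 24
Total burnt (originally-T cells now '.'): 16

Answer: 16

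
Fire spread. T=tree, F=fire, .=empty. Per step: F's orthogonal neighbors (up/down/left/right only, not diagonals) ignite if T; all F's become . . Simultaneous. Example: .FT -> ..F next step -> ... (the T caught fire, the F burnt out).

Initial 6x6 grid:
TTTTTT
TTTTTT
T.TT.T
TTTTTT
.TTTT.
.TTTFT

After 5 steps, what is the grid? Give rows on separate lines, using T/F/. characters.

Step 1: 3 trees catch fire, 1 burn out
  TTTTTT
  TTTTTT
  T.TT.T
  TTTTTT
  .TTTF.
  .TTF.F
Step 2: 3 trees catch fire, 3 burn out
  TTTTTT
  TTTTTT
  T.TT.T
  TTTTFT
  .TTF..
  .TF...
Step 3: 4 trees catch fire, 3 burn out
  TTTTTT
  TTTTTT
  T.TT.T
  TTTF.F
  .TF...
  .F....
Step 4: 4 trees catch fire, 4 burn out
  TTTTTT
  TTTTTT
  T.TF.F
  TTF...
  .F....
  ......
Step 5: 4 trees catch fire, 4 burn out
  TTTTTT
  TTTFTF
  T.F...
  TF....
  ......
  ......

TTTTTT
TTTFTF
T.F...
TF....
......
......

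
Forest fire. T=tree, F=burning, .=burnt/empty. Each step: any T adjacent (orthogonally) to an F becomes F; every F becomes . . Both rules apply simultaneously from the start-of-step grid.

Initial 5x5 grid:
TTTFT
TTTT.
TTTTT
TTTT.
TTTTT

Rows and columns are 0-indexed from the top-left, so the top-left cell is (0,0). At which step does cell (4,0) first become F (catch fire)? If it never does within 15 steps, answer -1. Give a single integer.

Step 1: cell (4,0)='T' (+3 fires, +1 burnt)
Step 2: cell (4,0)='T' (+3 fires, +3 burnt)
Step 3: cell (4,0)='T' (+5 fires, +3 burnt)
Step 4: cell (4,0)='T' (+4 fires, +5 burnt)
Step 5: cell (4,0)='T' (+4 fires, +4 burnt)
Step 6: cell (4,0)='T' (+2 fires, +4 burnt)
Step 7: cell (4,0)='F' (+1 fires, +2 burnt)
  -> target ignites at step 7
Step 8: cell (4,0)='.' (+0 fires, +1 burnt)
  fire out at step 8

7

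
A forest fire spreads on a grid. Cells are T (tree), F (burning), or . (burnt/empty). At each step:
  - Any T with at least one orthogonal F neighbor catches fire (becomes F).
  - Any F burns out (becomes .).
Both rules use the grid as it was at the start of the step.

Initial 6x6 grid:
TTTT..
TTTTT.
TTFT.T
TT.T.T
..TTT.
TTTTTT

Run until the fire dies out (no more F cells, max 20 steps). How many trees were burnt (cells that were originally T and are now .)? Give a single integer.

Answer: 24

Derivation:
Step 1: +3 fires, +1 burnt (F count now 3)
Step 2: +6 fires, +3 burnt (F count now 6)
Step 3: +6 fires, +6 burnt (F count now 6)
Step 4: +4 fires, +6 burnt (F count now 4)
Step 5: +2 fires, +4 burnt (F count now 2)
Step 6: +2 fires, +2 burnt (F count now 2)
Step 7: +1 fires, +2 burnt (F count now 1)
Step 8: +0 fires, +1 burnt (F count now 0)
Fire out after step 8
Initially T: 26, now '.': 34
Total burnt (originally-T cells now '.'): 24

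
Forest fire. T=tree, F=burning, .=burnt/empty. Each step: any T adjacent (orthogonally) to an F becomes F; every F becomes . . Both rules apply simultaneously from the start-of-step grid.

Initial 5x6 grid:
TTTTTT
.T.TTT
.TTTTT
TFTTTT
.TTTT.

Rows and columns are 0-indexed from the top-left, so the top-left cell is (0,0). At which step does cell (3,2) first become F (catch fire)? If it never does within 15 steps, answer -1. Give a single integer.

Step 1: cell (3,2)='F' (+4 fires, +1 burnt)
  -> target ignites at step 1
Step 2: cell (3,2)='.' (+4 fires, +4 burnt)
Step 3: cell (3,2)='.' (+4 fires, +4 burnt)
Step 4: cell (3,2)='.' (+6 fires, +4 burnt)
Step 5: cell (3,2)='.' (+3 fires, +6 burnt)
Step 6: cell (3,2)='.' (+2 fires, +3 burnt)
Step 7: cell (3,2)='.' (+1 fires, +2 burnt)
Step 8: cell (3,2)='.' (+0 fires, +1 burnt)
  fire out at step 8

1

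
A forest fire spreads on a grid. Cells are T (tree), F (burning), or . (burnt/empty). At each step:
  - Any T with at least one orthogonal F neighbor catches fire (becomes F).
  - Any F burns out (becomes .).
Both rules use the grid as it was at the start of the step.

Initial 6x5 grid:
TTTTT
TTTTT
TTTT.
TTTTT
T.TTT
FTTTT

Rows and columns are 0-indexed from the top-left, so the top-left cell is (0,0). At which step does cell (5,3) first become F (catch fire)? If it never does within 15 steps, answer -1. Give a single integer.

Step 1: cell (5,3)='T' (+2 fires, +1 burnt)
Step 2: cell (5,3)='T' (+2 fires, +2 burnt)
Step 3: cell (5,3)='F' (+4 fires, +2 burnt)
  -> target ignites at step 3
Step 4: cell (5,3)='.' (+5 fires, +4 burnt)
Step 5: cell (5,3)='.' (+5 fires, +5 burnt)
Step 6: cell (5,3)='.' (+4 fires, +5 burnt)
Step 7: cell (5,3)='.' (+2 fires, +4 burnt)
Step 8: cell (5,3)='.' (+2 fires, +2 burnt)
Step 9: cell (5,3)='.' (+1 fires, +2 burnt)
Step 10: cell (5,3)='.' (+0 fires, +1 burnt)
  fire out at step 10

3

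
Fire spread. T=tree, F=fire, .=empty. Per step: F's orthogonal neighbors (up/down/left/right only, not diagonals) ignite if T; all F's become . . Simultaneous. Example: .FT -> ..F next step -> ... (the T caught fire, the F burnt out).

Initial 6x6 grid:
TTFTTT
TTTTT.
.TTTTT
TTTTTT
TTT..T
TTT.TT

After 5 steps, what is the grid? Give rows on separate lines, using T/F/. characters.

Step 1: 3 trees catch fire, 1 burn out
  TF.FTT
  TTFTT.
  .TTTTT
  TTTTTT
  TTT..T
  TTT.TT
Step 2: 5 trees catch fire, 3 burn out
  F...FT
  TF.FT.
  .TFTTT
  TTTTTT
  TTT..T
  TTT.TT
Step 3: 6 trees catch fire, 5 burn out
  .....F
  F...F.
  .F.FTT
  TTFTTT
  TTT..T
  TTT.TT
Step 4: 4 trees catch fire, 6 burn out
  ......
  ......
  ....FT
  TF.FTT
  TTF..T
  TTT.TT
Step 5: 5 trees catch fire, 4 burn out
  ......
  ......
  .....F
  F...FT
  TF...T
  TTF.TT

......
......
.....F
F...FT
TF...T
TTF.TT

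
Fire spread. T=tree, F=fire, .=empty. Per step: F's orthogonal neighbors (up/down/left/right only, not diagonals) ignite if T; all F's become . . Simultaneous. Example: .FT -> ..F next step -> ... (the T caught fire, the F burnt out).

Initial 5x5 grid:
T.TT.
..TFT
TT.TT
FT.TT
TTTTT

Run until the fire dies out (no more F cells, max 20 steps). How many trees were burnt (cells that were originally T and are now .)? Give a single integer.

Answer: 16

Derivation:
Step 1: +7 fires, +2 burnt (F count now 7)
Step 2: +5 fires, +7 burnt (F count now 5)
Step 3: +3 fires, +5 burnt (F count now 3)
Step 4: +1 fires, +3 burnt (F count now 1)
Step 5: +0 fires, +1 burnt (F count now 0)
Fire out after step 5
Initially T: 17, now '.': 24
Total burnt (originally-T cells now '.'): 16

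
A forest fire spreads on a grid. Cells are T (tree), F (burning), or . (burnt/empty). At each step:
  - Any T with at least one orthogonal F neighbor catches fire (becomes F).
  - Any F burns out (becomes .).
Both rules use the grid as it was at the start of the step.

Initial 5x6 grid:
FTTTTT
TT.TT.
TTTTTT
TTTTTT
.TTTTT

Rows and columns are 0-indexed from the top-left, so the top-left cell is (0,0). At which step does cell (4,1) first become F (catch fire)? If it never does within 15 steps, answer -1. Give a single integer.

Step 1: cell (4,1)='T' (+2 fires, +1 burnt)
Step 2: cell (4,1)='T' (+3 fires, +2 burnt)
Step 3: cell (4,1)='T' (+3 fires, +3 burnt)
Step 4: cell (4,1)='T' (+4 fires, +3 burnt)
Step 5: cell (4,1)='F' (+5 fires, +4 burnt)
  -> target ignites at step 5
Step 6: cell (4,1)='.' (+3 fires, +5 burnt)
Step 7: cell (4,1)='.' (+3 fires, +3 burnt)
Step 8: cell (4,1)='.' (+2 fires, +3 burnt)
Step 9: cell (4,1)='.' (+1 fires, +2 burnt)
Step 10: cell (4,1)='.' (+0 fires, +1 burnt)
  fire out at step 10

5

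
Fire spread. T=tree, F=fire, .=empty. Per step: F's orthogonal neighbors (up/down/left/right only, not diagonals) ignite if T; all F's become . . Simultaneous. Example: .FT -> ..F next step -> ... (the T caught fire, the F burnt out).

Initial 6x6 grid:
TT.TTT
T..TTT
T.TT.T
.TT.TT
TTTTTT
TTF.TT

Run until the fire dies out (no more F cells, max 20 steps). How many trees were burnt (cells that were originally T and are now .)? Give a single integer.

Answer: 23

Derivation:
Step 1: +2 fires, +1 burnt (F count now 2)
Step 2: +4 fires, +2 burnt (F count now 4)
Step 3: +4 fires, +4 burnt (F count now 4)
Step 4: +4 fires, +4 burnt (F count now 4)
Step 5: +3 fires, +4 burnt (F count now 3)
Step 6: +3 fires, +3 burnt (F count now 3)
Step 7: +2 fires, +3 burnt (F count now 2)
Step 8: +1 fires, +2 burnt (F count now 1)
Step 9: +0 fires, +1 burnt (F count now 0)
Fire out after step 9
Initially T: 27, now '.': 32
Total burnt (originally-T cells now '.'): 23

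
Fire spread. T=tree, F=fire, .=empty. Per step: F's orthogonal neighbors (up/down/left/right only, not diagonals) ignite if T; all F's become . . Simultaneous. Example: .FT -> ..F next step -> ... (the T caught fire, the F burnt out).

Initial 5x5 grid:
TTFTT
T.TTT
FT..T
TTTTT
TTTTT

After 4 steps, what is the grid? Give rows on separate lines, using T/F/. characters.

Step 1: 6 trees catch fire, 2 burn out
  TF.FT
  F.FTT
  .F..T
  FTTTT
  TTTTT
Step 2: 5 trees catch fire, 6 burn out
  F...F
  ...FT
  ....T
  .FTTT
  FTTTT
Step 3: 3 trees catch fire, 5 burn out
  .....
  ....F
  ....T
  ..FTT
  .FTTT
Step 4: 3 trees catch fire, 3 burn out
  .....
  .....
  ....F
  ...FT
  ..FTT

.....
.....
....F
...FT
..FTT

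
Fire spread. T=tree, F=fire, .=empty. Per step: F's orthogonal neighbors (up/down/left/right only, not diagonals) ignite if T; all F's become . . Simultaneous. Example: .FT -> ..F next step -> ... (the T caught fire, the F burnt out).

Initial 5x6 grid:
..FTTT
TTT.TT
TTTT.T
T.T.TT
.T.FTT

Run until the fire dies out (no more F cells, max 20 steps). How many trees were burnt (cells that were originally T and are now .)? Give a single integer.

Step 1: +3 fires, +2 burnt (F count now 3)
Step 2: +5 fires, +3 burnt (F count now 5)
Step 3: +7 fires, +5 burnt (F count now 7)
Step 4: +3 fires, +7 burnt (F count now 3)
Step 5: +1 fires, +3 burnt (F count now 1)
Step 6: +0 fires, +1 burnt (F count now 0)
Fire out after step 6
Initially T: 20, now '.': 29
Total burnt (originally-T cells now '.'): 19

Answer: 19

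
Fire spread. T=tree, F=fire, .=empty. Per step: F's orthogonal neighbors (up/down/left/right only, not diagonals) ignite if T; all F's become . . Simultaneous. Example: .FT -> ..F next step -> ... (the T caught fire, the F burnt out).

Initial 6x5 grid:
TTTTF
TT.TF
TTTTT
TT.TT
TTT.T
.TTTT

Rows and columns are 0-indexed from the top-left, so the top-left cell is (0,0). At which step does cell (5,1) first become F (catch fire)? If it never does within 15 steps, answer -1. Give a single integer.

Step 1: cell (5,1)='T' (+3 fires, +2 burnt)
Step 2: cell (5,1)='T' (+3 fires, +3 burnt)
Step 3: cell (5,1)='T' (+4 fires, +3 burnt)
Step 4: cell (5,1)='T' (+4 fires, +4 burnt)
Step 5: cell (5,1)='T' (+4 fires, +4 burnt)
Step 6: cell (5,1)='T' (+3 fires, +4 burnt)
Step 7: cell (5,1)='F' (+3 fires, +3 burnt)
  -> target ignites at step 7
Step 8: cell (5,1)='.' (+0 fires, +3 burnt)
  fire out at step 8

7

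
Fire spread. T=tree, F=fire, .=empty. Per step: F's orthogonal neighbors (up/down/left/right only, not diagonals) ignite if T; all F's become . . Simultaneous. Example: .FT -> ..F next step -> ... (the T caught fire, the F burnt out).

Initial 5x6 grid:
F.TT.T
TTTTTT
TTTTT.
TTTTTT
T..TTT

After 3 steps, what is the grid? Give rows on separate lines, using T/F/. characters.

Step 1: 1 trees catch fire, 1 burn out
  ..TT.T
  FTTTTT
  TTTTT.
  TTTTTT
  T..TTT
Step 2: 2 trees catch fire, 1 burn out
  ..TT.T
  .FTTTT
  FTTTT.
  TTTTTT
  T..TTT
Step 3: 3 trees catch fire, 2 burn out
  ..TT.T
  ..FTTT
  .FTTT.
  FTTTTT
  T..TTT

..TT.T
..FTTT
.FTTT.
FTTTTT
T..TTT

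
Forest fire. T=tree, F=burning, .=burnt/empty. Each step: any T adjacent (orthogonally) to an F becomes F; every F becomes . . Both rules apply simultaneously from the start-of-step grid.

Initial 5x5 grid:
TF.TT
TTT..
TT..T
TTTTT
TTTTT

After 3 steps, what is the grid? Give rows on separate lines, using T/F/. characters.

Step 1: 2 trees catch fire, 1 burn out
  F..TT
  TFT..
  TT..T
  TTTTT
  TTTTT
Step 2: 3 trees catch fire, 2 burn out
  ...TT
  F.F..
  TF..T
  TTTTT
  TTTTT
Step 3: 2 trees catch fire, 3 burn out
  ...TT
  .....
  F...T
  TFTTT
  TTTTT

...TT
.....
F...T
TFTTT
TTTTT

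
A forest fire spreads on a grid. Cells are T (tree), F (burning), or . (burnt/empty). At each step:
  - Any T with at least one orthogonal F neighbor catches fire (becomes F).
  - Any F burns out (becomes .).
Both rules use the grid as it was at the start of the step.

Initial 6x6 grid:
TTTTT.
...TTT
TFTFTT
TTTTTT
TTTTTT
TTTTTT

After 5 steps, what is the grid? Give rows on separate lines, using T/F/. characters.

Step 1: 6 trees catch fire, 2 burn out
  TTTTT.
  ...FTT
  F.F.FT
  TFTFTT
  TTTTTT
  TTTTTT
Step 2: 8 trees catch fire, 6 burn out
  TTTFT.
  ....FT
  .....F
  F.F.FT
  TFTFTT
  TTTTTT
Step 3: 9 trees catch fire, 8 burn out
  TTF.F.
  .....F
  ......
  .....F
  F.F.FT
  TFTFTT
Step 4: 5 trees catch fire, 9 burn out
  TF....
  ......
  ......
  ......
  .....F
  F.F.FT
Step 5: 2 trees catch fire, 5 burn out
  F.....
  ......
  ......
  ......
  ......
  .....F

F.....
......
......
......
......
.....F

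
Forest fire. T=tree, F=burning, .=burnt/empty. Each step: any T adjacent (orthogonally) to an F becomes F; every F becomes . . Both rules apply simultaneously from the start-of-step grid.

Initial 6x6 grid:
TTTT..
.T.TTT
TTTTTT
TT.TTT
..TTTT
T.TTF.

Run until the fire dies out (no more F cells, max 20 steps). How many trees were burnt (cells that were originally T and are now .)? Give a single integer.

Step 1: +2 fires, +1 burnt (F count now 2)
Step 2: +4 fires, +2 burnt (F count now 4)
Step 3: +4 fires, +4 burnt (F count now 4)
Step 4: +3 fires, +4 burnt (F count now 3)
Step 5: +3 fires, +3 burnt (F count now 3)
Step 6: +2 fires, +3 burnt (F count now 2)
Step 7: +4 fires, +2 burnt (F count now 4)
Step 8: +2 fires, +4 burnt (F count now 2)
Step 9: +1 fires, +2 burnt (F count now 1)
Step 10: +0 fires, +1 burnt (F count now 0)
Fire out after step 10
Initially T: 26, now '.': 35
Total burnt (originally-T cells now '.'): 25

Answer: 25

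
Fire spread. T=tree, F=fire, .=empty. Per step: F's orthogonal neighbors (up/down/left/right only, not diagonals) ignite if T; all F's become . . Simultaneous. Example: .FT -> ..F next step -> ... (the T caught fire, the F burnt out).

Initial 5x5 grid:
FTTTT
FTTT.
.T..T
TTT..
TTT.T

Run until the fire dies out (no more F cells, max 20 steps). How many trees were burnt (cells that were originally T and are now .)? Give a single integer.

Answer: 14

Derivation:
Step 1: +2 fires, +2 burnt (F count now 2)
Step 2: +3 fires, +2 burnt (F count now 3)
Step 3: +3 fires, +3 burnt (F count now 3)
Step 4: +4 fires, +3 burnt (F count now 4)
Step 5: +2 fires, +4 burnt (F count now 2)
Step 6: +0 fires, +2 burnt (F count now 0)
Fire out after step 6
Initially T: 16, now '.': 23
Total burnt (originally-T cells now '.'): 14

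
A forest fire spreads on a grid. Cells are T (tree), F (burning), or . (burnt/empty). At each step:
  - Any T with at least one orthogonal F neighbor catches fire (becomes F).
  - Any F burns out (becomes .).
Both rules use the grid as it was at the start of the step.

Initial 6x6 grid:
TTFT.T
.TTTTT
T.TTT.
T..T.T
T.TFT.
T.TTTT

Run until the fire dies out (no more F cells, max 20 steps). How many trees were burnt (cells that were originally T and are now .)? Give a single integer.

Step 1: +7 fires, +2 burnt (F count now 7)
Step 2: +7 fires, +7 burnt (F count now 7)
Step 3: +3 fires, +7 burnt (F count now 3)
Step 4: +1 fires, +3 burnt (F count now 1)
Step 5: +1 fires, +1 burnt (F count now 1)
Step 6: +0 fires, +1 burnt (F count now 0)
Fire out after step 6
Initially T: 24, now '.': 31
Total burnt (originally-T cells now '.'): 19

Answer: 19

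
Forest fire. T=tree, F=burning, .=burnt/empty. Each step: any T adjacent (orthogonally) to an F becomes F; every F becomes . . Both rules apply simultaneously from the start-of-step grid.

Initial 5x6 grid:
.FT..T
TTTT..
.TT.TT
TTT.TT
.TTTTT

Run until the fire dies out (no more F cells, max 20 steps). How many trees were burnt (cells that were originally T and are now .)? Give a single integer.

Step 1: +2 fires, +1 burnt (F count now 2)
Step 2: +3 fires, +2 burnt (F count now 3)
Step 3: +3 fires, +3 burnt (F count now 3)
Step 4: +3 fires, +3 burnt (F count now 3)
Step 5: +1 fires, +3 burnt (F count now 1)
Step 6: +1 fires, +1 burnt (F count now 1)
Step 7: +1 fires, +1 burnt (F count now 1)
Step 8: +2 fires, +1 burnt (F count now 2)
Step 9: +2 fires, +2 burnt (F count now 2)
Step 10: +1 fires, +2 burnt (F count now 1)
Step 11: +0 fires, +1 burnt (F count now 0)
Fire out after step 11
Initially T: 20, now '.': 29
Total burnt (originally-T cells now '.'): 19

Answer: 19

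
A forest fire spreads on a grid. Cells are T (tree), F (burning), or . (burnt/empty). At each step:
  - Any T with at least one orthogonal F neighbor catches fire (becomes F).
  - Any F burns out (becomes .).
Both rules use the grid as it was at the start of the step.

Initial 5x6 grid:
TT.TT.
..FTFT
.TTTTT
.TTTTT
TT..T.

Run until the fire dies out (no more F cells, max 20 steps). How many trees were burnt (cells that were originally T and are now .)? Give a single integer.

Answer: 17

Derivation:
Step 1: +5 fires, +2 burnt (F count now 5)
Step 2: +6 fires, +5 burnt (F count now 6)
Step 3: +4 fires, +6 burnt (F count now 4)
Step 4: +1 fires, +4 burnt (F count now 1)
Step 5: +1 fires, +1 burnt (F count now 1)
Step 6: +0 fires, +1 burnt (F count now 0)
Fire out after step 6
Initially T: 19, now '.': 28
Total burnt (originally-T cells now '.'): 17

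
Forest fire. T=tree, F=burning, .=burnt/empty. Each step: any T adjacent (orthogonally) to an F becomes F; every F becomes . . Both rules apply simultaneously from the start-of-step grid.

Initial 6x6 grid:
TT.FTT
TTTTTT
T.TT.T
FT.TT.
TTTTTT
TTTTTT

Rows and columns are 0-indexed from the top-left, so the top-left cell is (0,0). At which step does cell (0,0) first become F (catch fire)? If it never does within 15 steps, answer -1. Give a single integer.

Step 1: cell (0,0)='T' (+5 fires, +2 burnt)
Step 2: cell (0,0)='T' (+7 fires, +5 burnt)
Step 3: cell (0,0)='F' (+7 fires, +7 burnt)
  -> target ignites at step 3
Step 4: cell (0,0)='.' (+5 fires, +7 burnt)
Step 5: cell (0,0)='.' (+2 fires, +5 burnt)
Step 6: cell (0,0)='.' (+2 fires, +2 burnt)
Step 7: cell (0,0)='.' (+1 fires, +2 burnt)
Step 8: cell (0,0)='.' (+0 fires, +1 burnt)
  fire out at step 8

3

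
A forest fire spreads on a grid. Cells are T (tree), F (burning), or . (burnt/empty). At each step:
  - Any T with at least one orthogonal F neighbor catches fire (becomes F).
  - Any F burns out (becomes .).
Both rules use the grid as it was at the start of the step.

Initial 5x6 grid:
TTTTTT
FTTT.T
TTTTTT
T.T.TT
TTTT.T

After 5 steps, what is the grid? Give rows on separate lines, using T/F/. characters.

Step 1: 3 trees catch fire, 1 burn out
  FTTTTT
  .FTT.T
  FTTTTT
  T.T.TT
  TTTT.T
Step 2: 4 trees catch fire, 3 burn out
  .FTTTT
  ..FT.T
  .FTTTT
  F.T.TT
  TTTT.T
Step 3: 4 trees catch fire, 4 burn out
  ..FTTT
  ...F.T
  ..FTTT
  ..T.TT
  FTTT.T
Step 4: 4 trees catch fire, 4 burn out
  ...FTT
  .....T
  ...FTT
  ..F.TT
  .FTT.T
Step 5: 3 trees catch fire, 4 burn out
  ....FT
  .....T
  ....FT
  ....TT
  ..FT.T

....FT
.....T
....FT
....TT
..FT.T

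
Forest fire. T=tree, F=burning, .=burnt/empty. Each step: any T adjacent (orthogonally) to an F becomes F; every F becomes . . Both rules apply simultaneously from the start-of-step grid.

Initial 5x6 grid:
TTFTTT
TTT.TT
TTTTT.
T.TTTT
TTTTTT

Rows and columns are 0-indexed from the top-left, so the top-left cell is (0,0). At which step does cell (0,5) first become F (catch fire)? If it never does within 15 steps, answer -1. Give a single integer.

Step 1: cell (0,5)='T' (+3 fires, +1 burnt)
Step 2: cell (0,5)='T' (+4 fires, +3 burnt)
Step 3: cell (0,5)='F' (+6 fires, +4 burnt)
  -> target ignites at step 3
Step 4: cell (0,5)='.' (+5 fires, +6 burnt)
Step 5: cell (0,5)='.' (+4 fires, +5 burnt)
Step 6: cell (0,5)='.' (+3 fires, +4 burnt)
Step 7: cell (0,5)='.' (+1 fires, +3 burnt)
Step 8: cell (0,5)='.' (+0 fires, +1 burnt)
  fire out at step 8

3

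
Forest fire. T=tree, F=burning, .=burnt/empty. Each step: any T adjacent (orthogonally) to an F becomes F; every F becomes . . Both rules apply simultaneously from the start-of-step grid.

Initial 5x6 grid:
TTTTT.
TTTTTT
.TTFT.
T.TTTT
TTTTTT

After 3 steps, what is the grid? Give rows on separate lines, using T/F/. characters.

Step 1: 4 trees catch fire, 1 burn out
  TTTTT.
  TTTFTT
  .TF.F.
  T.TFTT
  TTTTTT
Step 2: 7 trees catch fire, 4 burn out
  TTTFT.
  TTF.FT
  .F....
  T.F.FT
  TTTFTT
Step 3: 7 trees catch fire, 7 burn out
  TTF.F.
  TF...F
  ......
  T....F
  TTF.FT

TTF.F.
TF...F
......
T....F
TTF.FT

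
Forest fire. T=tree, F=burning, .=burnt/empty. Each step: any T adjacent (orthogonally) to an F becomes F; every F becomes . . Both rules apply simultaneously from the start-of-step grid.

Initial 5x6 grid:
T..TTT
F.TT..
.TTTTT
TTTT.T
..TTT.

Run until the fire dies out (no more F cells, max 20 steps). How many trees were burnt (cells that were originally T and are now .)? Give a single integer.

Answer: 1

Derivation:
Step 1: +1 fires, +1 burnt (F count now 1)
Step 2: +0 fires, +1 burnt (F count now 0)
Fire out after step 2
Initially T: 19, now '.': 12
Total burnt (originally-T cells now '.'): 1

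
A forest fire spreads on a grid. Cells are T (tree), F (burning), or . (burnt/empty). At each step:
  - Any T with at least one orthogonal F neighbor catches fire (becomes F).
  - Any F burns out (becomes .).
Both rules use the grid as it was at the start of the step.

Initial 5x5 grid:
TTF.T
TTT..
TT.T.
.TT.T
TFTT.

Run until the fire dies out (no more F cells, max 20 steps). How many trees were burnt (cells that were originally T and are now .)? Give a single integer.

Answer: 12

Derivation:
Step 1: +5 fires, +2 burnt (F count now 5)
Step 2: +5 fires, +5 burnt (F count now 5)
Step 3: +2 fires, +5 burnt (F count now 2)
Step 4: +0 fires, +2 burnt (F count now 0)
Fire out after step 4
Initially T: 15, now '.': 22
Total burnt (originally-T cells now '.'): 12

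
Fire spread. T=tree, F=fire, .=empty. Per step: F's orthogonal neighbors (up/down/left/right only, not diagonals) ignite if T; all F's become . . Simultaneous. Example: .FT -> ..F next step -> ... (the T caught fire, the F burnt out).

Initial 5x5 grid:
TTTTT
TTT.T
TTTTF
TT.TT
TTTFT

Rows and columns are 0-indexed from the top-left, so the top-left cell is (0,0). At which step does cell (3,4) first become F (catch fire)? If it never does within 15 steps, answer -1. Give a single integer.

Step 1: cell (3,4)='F' (+6 fires, +2 burnt)
  -> target ignites at step 1
Step 2: cell (3,4)='.' (+3 fires, +6 burnt)
Step 3: cell (3,4)='.' (+5 fires, +3 burnt)
Step 4: cell (3,4)='.' (+4 fires, +5 burnt)
Step 5: cell (3,4)='.' (+2 fires, +4 burnt)
Step 6: cell (3,4)='.' (+1 fires, +2 burnt)
Step 7: cell (3,4)='.' (+0 fires, +1 burnt)
  fire out at step 7

1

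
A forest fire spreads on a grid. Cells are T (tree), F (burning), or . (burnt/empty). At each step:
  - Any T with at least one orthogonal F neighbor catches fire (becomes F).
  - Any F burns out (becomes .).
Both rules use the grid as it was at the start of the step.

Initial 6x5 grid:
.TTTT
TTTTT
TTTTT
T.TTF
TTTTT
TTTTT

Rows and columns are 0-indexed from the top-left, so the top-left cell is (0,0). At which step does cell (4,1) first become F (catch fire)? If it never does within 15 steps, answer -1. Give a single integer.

Step 1: cell (4,1)='T' (+3 fires, +1 burnt)
Step 2: cell (4,1)='T' (+5 fires, +3 burnt)
Step 3: cell (4,1)='T' (+5 fires, +5 burnt)
Step 4: cell (4,1)='F' (+5 fires, +5 burnt)
  -> target ignites at step 4
Step 5: cell (4,1)='.' (+5 fires, +5 burnt)
Step 6: cell (4,1)='.' (+4 fires, +5 burnt)
Step 7: cell (4,1)='.' (+0 fires, +4 burnt)
  fire out at step 7

4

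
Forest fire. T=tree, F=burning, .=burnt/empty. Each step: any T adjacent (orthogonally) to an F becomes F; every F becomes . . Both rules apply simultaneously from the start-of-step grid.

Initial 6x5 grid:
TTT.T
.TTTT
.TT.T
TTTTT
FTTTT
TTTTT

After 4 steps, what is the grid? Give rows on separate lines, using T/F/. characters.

Step 1: 3 trees catch fire, 1 burn out
  TTT.T
  .TTTT
  .TT.T
  FTTTT
  .FTTT
  FTTTT
Step 2: 3 trees catch fire, 3 burn out
  TTT.T
  .TTTT
  .TT.T
  .FTTT
  ..FTT
  .FTTT
Step 3: 4 trees catch fire, 3 burn out
  TTT.T
  .TTTT
  .FT.T
  ..FTT
  ...FT
  ..FTT
Step 4: 5 trees catch fire, 4 burn out
  TTT.T
  .FTTT
  ..F.T
  ...FT
  ....F
  ...FT

TTT.T
.FTTT
..F.T
...FT
....F
...FT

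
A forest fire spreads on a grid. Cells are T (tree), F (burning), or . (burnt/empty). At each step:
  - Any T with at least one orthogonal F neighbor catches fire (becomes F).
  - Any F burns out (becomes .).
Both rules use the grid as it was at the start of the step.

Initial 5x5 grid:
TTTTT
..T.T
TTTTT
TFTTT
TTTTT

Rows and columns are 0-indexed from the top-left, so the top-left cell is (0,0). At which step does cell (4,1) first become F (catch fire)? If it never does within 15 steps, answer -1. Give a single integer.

Step 1: cell (4,1)='F' (+4 fires, +1 burnt)
  -> target ignites at step 1
Step 2: cell (4,1)='.' (+5 fires, +4 burnt)
Step 3: cell (4,1)='.' (+4 fires, +5 burnt)
Step 4: cell (4,1)='.' (+3 fires, +4 burnt)
Step 5: cell (4,1)='.' (+3 fires, +3 burnt)
Step 6: cell (4,1)='.' (+2 fires, +3 burnt)
Step 7: cell (4,1)='.' (+0 fires, +2 burnt)
  fire out at step 7

1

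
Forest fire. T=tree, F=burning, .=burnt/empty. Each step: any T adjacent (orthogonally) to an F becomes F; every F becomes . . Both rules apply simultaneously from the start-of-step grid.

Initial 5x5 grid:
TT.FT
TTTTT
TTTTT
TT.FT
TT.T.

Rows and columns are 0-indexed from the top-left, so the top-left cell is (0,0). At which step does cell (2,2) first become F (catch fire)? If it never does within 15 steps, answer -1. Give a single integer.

Step 1: cell (2,2)='T' (+5 fires, +2 burnt)
Step 2: cell (2,2)='F' (+4 fires, +5 burnt)
  -> target ignites at step 2
Step 3: cell (2,2)='.' (+2 fires, +4 burnt)
Step 4: cell (2,2)='.' (+4 fires, +2 burnt)
Step 5: cell (2,2)='.' (+3 fires, +4 burnt)
Step 6: cell (2,2)='.' (+1 fires, +3 burnt)
Step 7: cell (2,2)='.' (+0 fires, +1 burnt)
  fire out at step 7

2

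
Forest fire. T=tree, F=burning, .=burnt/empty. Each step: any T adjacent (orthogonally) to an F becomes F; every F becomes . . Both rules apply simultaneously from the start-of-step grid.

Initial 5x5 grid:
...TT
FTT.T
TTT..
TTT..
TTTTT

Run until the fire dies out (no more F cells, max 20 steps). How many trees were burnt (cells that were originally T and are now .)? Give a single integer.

Step 1: +2 fires, +1 burnt (F count now 2)
Step 2: +3 fires, +2 burnt (F count now 3)
Step 3: +3 fires, +3 burnt (F count now 3)
Step 4: +2 fires, +3 burnt (F count now 2)
Step 5: +1 fires, +2 burnt (F count now 1)
Step 6: +1 fires, +1 burnt (F count now 1)
Step 7: +1 fires, +1 burnt (F count now 1)
Step 8: +0 fires, +1 burnt (F count now 0)
Fire out after step 8
Initially T: 16, now '.': 22
Total burnt (originally-T cells now '.'): 13

Answer: 13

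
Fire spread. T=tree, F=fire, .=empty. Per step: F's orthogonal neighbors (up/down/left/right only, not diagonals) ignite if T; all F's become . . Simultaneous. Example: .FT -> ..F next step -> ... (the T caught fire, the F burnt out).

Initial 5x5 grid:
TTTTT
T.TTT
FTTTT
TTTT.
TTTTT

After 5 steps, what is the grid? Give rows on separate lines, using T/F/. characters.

Step 1: 3 trees catch fire, 1 burn out
  TTTTT
  F.TTT
  .FTTT
  FTTT.
  TTTTT
Step 2: 4 trees catch fire, 3 burn out
  FTTTT
  ..TTT
  ..FTT
  .FTT.
  FTTTT
Step 3: 5 trees catch fire, 4 burn out
  .FTTT
  ..FTT
  ...FT
  ..FT.
  .FTTT
Step 4: 5 trees catch fire, 5 burn out
  ..FTT
  ...FT
  ....F
  ...F.
  ..FTT
Step 5: 3 trees catch fire, 5 burn out
  ...FT
  ....F
  .....
  .....
  ...FT

...FT
....F
.....
.....
...FT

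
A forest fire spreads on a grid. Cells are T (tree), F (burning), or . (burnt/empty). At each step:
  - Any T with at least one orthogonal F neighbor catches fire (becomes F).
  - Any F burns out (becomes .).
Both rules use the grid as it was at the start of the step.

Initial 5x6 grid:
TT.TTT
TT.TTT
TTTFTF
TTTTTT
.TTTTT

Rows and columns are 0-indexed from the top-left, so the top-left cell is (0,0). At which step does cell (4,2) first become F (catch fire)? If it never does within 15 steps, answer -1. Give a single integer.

Step 1: cell (4,2)='T' (+6 fires, +2 burnt)
Step 2: cell (4,2)='T' (+8 fires, +6 burnt)
Step 3: cell (4,2)='F' (+6 fires, +8 burnt)
  -> target ignites at step 3
Step 4: cell (4,2)='.' (+4 fires, +6 burnt)
Step 5: cell (4,2)='.' (+1 fires, +4 burnt)
Step 6: cell (4,2)='.' (+0 fires, +1 burnt)
  fire out at step 6

3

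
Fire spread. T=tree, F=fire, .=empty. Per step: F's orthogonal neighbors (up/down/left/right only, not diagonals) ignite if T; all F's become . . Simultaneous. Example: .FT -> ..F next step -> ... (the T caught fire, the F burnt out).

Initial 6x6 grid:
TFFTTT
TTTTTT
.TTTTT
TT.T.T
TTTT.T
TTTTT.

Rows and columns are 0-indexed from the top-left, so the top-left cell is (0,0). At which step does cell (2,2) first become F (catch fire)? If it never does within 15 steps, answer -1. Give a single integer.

Step 1: cell (2,2)='T' (+4 fires, +2 burnt)
Step 2: cell (2,2)='F' (+5 fires, +4 burnt)
  -> target ignites at step 2
Step 3: cell (2,2)='.' (+4 fires, +5 burnt)
Step 4: cell (2,2)='.' (+5 fires, +4 burnt)
Step 5: cell (2,2)='.' (+5 fires, +5 burnt)
Step 6: cell (2,2)='.' (+4 fires, +5 burnt)
Step 7: cell (2,2)='.' (+2 fires, +4 burnt)
Step 8: cell (2,2)='.' (+0 fires, +2 burnt)
  fire out at step 8

2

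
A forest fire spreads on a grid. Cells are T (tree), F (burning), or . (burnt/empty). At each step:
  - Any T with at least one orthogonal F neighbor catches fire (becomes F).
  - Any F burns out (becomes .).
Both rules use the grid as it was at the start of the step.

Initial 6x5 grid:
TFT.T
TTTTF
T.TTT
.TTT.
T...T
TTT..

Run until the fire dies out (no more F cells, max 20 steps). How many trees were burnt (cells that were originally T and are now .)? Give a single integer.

Step 1: +6 fires, +2 burnt (F count now 6)
Step 2: +3 fires, +6 burnt (F count now 3)
Step 3: +3 fires, +3 burnt (F count now 3)
Step 4: +1 fires, +3 burnt (F count now 1)
Step 5: +1 fires, +1 burnt (F count now 1)
Step 6: +0 fires, +1 burnt (F count now 0)
Fire out after step 6
Initially T: 19, now '.': 25
Total burnt (originally-T cells now '.'): 14

Answer: 14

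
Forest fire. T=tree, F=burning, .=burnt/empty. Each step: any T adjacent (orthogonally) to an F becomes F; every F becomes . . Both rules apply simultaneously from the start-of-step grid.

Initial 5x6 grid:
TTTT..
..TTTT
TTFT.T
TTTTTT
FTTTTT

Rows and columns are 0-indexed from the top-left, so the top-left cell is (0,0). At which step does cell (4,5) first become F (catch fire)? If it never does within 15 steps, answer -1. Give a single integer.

Step 1: cell (4,5)='T' (+6 fires, +2 burnt)
Step 2: cell (4,5)='T' (+6 fires, +6 burnt)
Step 3: cell (4,5)='T' (+5 fires, +6 burnt)
Step 4: cell (4,5)='T' (+4 fires, +5 burnt)
Step 5: cell (4,5)='F' (+2 fires, +4 burnt)
  -> target ignites at step 5
Step 6: cell (4,5)='.' (+0 fires, +2 burnt)
  fire out at step 6

5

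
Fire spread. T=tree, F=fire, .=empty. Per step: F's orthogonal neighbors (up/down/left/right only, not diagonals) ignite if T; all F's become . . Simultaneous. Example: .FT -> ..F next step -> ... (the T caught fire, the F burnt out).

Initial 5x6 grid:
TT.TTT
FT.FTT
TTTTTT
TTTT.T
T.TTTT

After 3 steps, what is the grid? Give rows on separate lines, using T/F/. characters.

Step 1: 6 trees catch fire, 2 burn out
  FT.FTT
  .F..FT
  FTTFTT
  TTTT.T
  T.TTTT
Step 2: 8 trees catch fire, 6 burn out
  .F..FT
  .....F
  .FF.FT
  FTTF.T
  T.TTTT
Step 3: 6 trees catch fire, 8 burn out
  .....F
  ......
  .....F
  .FF..T
  F.TFTT

.....F
......
.....F
.FF..T
F.TFTT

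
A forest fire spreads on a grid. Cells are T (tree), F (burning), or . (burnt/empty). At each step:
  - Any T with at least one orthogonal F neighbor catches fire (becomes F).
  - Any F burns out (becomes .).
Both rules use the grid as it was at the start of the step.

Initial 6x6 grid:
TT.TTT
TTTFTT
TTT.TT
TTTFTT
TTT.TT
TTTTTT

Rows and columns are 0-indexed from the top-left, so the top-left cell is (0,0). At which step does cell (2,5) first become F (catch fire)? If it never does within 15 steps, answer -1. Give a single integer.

Step 1: cell (2,5)='T' (+5 fires, +2 burnt)
Step 2: cell (2,5)='T' (+9 fires, +5 burnt)
Step 3: cell (2,5)='F' (+10 fires, +9 burnt)
  -> target ignites at step 3
Step 4: cell (2,5)='.' (+6 fires, +10 burnt)
Step 5: cell (2,5)='.' (+1 fires, +6 burnt)
Step 6: cell (2,5)='.' (+0 fires, +1 burnt)
  fire out at step 6

3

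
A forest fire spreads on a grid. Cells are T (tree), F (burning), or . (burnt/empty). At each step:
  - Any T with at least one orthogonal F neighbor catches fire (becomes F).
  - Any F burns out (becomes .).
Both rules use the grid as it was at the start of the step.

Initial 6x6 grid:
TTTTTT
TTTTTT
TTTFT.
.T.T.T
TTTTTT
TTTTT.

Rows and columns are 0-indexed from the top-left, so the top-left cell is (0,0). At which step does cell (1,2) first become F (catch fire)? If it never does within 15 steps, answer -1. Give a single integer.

Step 1: cell (1,2)='T' (+4 fires, +1 burnt)
Step 2: cell (1,2)='F' (+5 fires, +4 burnt)
  -> target ignites at step 2
Step 3: cell (1,2)='.' (+9 fires, +5 burnt)
Step 4: cell (1,2)='.' (+7 fires, +9 burnt)
Step 5: cell (1,2)='.' (+4 fires, +7 burnt)
Step 6: cell (1,2)='.' (+1 fires, +4 burnt)
Step 7: cell (1,2)='.' (+0 fires, +1 burnt)
  fire out at step 7

2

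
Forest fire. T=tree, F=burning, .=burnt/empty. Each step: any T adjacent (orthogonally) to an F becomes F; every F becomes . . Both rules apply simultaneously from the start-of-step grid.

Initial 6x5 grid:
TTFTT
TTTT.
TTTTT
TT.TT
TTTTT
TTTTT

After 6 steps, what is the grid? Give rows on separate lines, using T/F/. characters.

Step 1: 3 trees catch fire, 1 burn out
  TF.FT
  TTFT.
  TTTTT
  TT.TT
  TTTTT
  TTTTT
Step 2: 5 trees catch fire, 3 burn out
  F...F
  TF.F.
  TTFTT
  TT.TT
  TTTTT
  TTTTT
Step 3: 3 trees catch fire, 5 burn out
  .....
  F....
  TF.FT
  TT.TT
  TTTTT
  TTTTT
Step 4: 4 trees catch fire, 3 burn out
  .....
  .....
  F...F
  TF.FT
  TTTTT
  TTTTT
Step 5: 4 trees catch fire, 4 burn out
  .....
  .....
  .....
  F...F
  TFTFT
  TTTTT
Step 6: 5 trees catch fire, 4 burn out
  .....
  .....
  .....
  .....
  F.F.F
  TFTFT

.....
.....
.....
.....
F.F.F
TFTFT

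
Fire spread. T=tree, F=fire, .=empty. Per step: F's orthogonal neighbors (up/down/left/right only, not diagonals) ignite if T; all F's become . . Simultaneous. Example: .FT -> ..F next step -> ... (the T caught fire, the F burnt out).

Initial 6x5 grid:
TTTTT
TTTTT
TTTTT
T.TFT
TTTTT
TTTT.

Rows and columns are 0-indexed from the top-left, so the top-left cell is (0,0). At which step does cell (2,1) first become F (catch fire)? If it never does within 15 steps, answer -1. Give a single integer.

Step 1: cell (2,1)='T' (+4 fires, +1 burnt)
Step 2: cell (2,1)='T' (+6 fires, +4 burnt)
Step 3: cell (2,1)='F' (+6 fires, +6 burnt)
  -> target ignites at step 3
Step 4: cell (2,1)='.' (+6 fires, +6 burnt)
Step 5: cell (2,1)='.' (+4 fires, +6 burnt)
Step 6: cell (2,1)='.' (+1 fires, +4 burnt)
Step 7: cell (2,1)='.' (+0 fires, +1 burnt)
  fire out at step 7

3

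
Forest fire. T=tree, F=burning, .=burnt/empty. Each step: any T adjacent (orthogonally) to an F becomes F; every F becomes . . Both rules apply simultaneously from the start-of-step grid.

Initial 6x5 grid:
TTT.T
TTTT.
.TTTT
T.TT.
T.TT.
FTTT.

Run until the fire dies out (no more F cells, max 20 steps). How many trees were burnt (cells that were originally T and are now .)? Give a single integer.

Step 1: +2 fires, +1 burnt (F count now 2)
Step 2: +2 fires, +2 burnt (F count now 2)
Step 3: +2 fires, +2 burnt (F count now 2)
Step 4: +2 fires, +2 burnt (F count now 2)
Step 5: +2 fires, +2 burnt (F count now 2)
Step 6: +3 fires, +2 burnt (F count now 3)
Step 7: +4 fires, +3 burnt (F count now 4)
Step 8: +2 fires, +4 burnt (F count now 2)
Step 9: +1 fires, +2 burnt (F count now 1)
Step 10: +0 fires, +1 burnt (F count now 0)
Fire out after step 10
Initially T: 21, now '.': 29
Total burnt (originally-T cells now '.'): 20

Answer: 20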